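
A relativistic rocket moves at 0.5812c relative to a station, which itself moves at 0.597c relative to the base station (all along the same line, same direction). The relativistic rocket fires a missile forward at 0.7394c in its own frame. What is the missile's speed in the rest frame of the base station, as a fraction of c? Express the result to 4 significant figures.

0.9802c

Apply u = (u'+v)/(1+u'v) twice. Missile in the station frame: (0.7394+0.5812)/(1+0.7394·0.5812) = 1.3206/1.42973928 = 0.92366c.
That velocity, transformed to the rest frame of the base station: (0.92366+0.597)/(1+0.92366·0.597) = 1.52066/1.55142502 = 0.98017c.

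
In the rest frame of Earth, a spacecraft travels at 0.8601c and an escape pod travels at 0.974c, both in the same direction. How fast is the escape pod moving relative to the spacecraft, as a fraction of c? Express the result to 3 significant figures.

Transform to the spacecraft's frame: u' = (u − v)/(1 − uv/c²).
u' = (0.974 − 0.8601)/(1 − 0.974×0.8601) = 0.1139/0.1622626 = 0.70195.
Speed in the spacecraft's frame: 0.702c (in the same direction).

0.702c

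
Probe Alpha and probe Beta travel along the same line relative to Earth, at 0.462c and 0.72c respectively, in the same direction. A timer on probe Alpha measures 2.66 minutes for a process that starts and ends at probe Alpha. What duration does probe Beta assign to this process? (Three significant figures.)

Transform probe Alpha's velocity into probe Beta's frame: (0.462 − 0.72)/(1 − 0.462·0.72) = −0.258/0.66736, so the relative speed is 0.3866c.
γ for this relative speed: γ = 1/√(1 − 0.14946) = 1.0843.
Probe Alpha's interval is proper; time dilation gives Δt_B = γΔτ = 1.0843 × 2.66 minutes = 2.88 minutes.

2.88 minutes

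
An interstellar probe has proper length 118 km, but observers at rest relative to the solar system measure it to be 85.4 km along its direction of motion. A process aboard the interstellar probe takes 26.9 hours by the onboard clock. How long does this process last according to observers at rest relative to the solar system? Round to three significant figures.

γ = L₀/L = 118/85.4 = 1.38173.
Δt = γΔτ = 1.38173 × 26.9 = 37.2 hours.

37.2 hours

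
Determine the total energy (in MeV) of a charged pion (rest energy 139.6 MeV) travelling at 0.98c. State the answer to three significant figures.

702 MeV

With β = 0.98, γ = 1/√(1 − 0.98²) = 1/√0.0396 = 5.0252.
Total energy: E = γmc² = 5.0252 × 139.6 MeV = 702 MeV.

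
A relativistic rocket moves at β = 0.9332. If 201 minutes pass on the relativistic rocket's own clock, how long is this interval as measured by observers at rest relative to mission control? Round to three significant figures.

559 minutes

β² = 0.87086224, so γ = 1/√0.12913776 = 2.7827.
The onboard clock measures proper time, so the interval in the rest frame of mission control is dilated: Δt = γ·Δτ = 2.7827 × 201 minutes = 559 minutes.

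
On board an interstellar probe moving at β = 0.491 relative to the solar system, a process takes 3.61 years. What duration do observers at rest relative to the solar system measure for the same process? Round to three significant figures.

4.14 years

γ = 1/√(1 − β²) = 1/√(1 − 0.241081) = 1/√0.758919 = 1/0.87116 = 1.1479.
Time dilation: Δt = γ·Δτ = 1.1479 × 3.61 = 4.14 years.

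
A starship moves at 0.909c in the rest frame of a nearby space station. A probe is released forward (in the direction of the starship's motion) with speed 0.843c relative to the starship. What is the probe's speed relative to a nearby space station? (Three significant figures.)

0.992c

In units of c, u = (u' + v)/(1 + u'v) with u' = 0.843 and v = 0.909.
Numerator: 0.843 + 0.909 = 1.752. Denominator: 1 + (0.843)(0.909) = 1.766287.
u = 1.752/1.766287 = 0.99191, so the speed is 0.992c.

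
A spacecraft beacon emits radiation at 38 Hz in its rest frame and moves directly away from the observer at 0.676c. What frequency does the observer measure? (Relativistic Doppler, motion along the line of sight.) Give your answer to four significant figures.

Relativistic Doppler (source moving away): f_obs = f_src · √((1−β)/(1+β)).
With β = 0.676: factor = √(0.324/1.676) = 0.43968.
f_obs = 38 × 0.43968 = 16.71 Hz.

16.71 Hz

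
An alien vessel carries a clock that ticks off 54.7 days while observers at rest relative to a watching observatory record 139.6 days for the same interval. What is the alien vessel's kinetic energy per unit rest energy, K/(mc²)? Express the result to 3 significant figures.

From Δt = γΔτ: γ = 139.6/54.7 = 2.5521.
K/(mc²) = γ − 1 = 2.5521 − 1 = 1.55.

1.55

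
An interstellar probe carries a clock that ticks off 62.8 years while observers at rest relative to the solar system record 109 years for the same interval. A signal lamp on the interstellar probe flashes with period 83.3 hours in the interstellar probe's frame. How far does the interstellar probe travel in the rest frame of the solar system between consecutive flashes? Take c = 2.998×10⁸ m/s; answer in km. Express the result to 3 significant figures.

The time-dilation ratio gives γ = 109/62.8 = 1.73567.
β = √(1 − 1/γ²) = 0.81735. Lab-frame period = γτ = 1.73567×83.3 hours = 144.58 hours. Distance = βc × γτ = 0.81735 × 2.998×10⁸ m/s × 520488 s = 1.2754×10^14 m = 1.28×10^11 km.

1.28×10^11 km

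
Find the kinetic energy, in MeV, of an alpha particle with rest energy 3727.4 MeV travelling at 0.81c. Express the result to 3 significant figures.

2630 MeV

γ = 1/√(1 − β²) = 1/√(1 − 0.6561) = 1/√0.3439 = 1/0.58643 = 1.70523.
Kinetic energy: K = (γ − 1)mc² = (1.70523 − 1) × 3727.4 MeV = 0.70523 × 3727.4 = 2630 MeV.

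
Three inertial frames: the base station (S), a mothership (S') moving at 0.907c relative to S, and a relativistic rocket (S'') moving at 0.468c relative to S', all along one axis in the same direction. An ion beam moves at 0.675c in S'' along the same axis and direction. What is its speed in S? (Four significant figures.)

0.9932c

Compose velocities in two stages. Stage 1 (into S'): u₁ = (0.675+0.468)/(1+0.675×0.468) = 0.86861.
Stage 2 (into S): u = (0.86861+0.907)/(1+0.86861×0.907) = 0.99317, so the speed is 0.9932c.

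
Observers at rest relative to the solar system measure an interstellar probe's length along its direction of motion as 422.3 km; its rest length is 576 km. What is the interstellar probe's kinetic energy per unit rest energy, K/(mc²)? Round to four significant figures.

0.3640

Length contraction gives γ = L₀/L = 576/422.3 = 1.36396.
K/(mc²) = γ − 1 = 1.36396 − 1 = 0.3640.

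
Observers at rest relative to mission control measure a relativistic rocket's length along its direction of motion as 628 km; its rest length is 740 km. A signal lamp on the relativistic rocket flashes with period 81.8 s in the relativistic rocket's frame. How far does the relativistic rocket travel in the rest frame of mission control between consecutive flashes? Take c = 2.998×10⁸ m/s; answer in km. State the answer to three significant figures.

Length contraction gives γ = L₀/L = 740/628 = 1.17834.
β = √(1 − 1/γ²) = 0.52895. Lab-frame period = γτ = 1.17834×81.8 s = 96.388 s. Distance = βc × γτ = 0.52895 × 2.998×10⁸ m/s × 96.388 s = 1.5285×10^10 m = 1.53×10^7 km.

1.53×10^7 km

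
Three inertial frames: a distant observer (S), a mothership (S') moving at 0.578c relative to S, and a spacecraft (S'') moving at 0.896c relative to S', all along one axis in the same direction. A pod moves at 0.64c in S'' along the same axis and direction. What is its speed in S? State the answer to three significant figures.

Apply u = (u'+v)/(1+u'v) twice. Pod in the mothership frame: (0.64+0.896)/(1+0.64·0.896) = 1.536/1.57344 = 0.97621c.
That velocity, transformed to the rest frame of a distant observer: (0.97621+0.578)/(1+0.97621·0.578) = 1.55421/1.56424938 = 0.99358c.

0.994c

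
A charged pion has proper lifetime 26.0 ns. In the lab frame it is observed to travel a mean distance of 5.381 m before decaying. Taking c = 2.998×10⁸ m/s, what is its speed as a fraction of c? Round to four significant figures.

0.5681c

d = βγcτ ⇒ βγ = d/(cτ) = 5.381 m / (7.7948 m) = 0.69033.
β = (βγ)/√(1+(βγ)²) = 0.69033/√1.476556 = 0.5681.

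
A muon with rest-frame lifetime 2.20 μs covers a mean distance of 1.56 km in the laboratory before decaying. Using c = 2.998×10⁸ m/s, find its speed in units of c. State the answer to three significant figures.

Let x = d/(cτ) = 1560 m / (2.998×10⁸ m/s × 2.200×10^-6 s) = 2.3652. Since d = βγcτ, x = βγ = β/√(1−β²).
Solving: β² = x²/(1+x²) = 5.59417/6.59417 = 0.848351, so β = 0.921.

0.921c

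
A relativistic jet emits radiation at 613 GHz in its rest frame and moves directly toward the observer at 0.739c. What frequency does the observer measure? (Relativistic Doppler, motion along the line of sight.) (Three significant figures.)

Relativistic Doppler (source moving toward): f_obs = f_src · √((1+β)/(1−β)).
With β = 0.739: factor = √(1.739/0.261) = 2.5812.
f_obs = 613 × 2.5812 = 1580 GHz.

1580 GHz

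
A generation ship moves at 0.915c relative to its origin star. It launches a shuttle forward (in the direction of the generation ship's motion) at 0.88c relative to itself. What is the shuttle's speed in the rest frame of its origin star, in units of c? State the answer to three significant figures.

0.994c

In units of c, u = (u' + v)/(1 + u'v) with u' = 0.88 and v = 0.915.
Numerator: 0.88 + 0.915 = 1.795. Denominator: 1 + (0.88)(0.915) = 1.8052.
u = 1.795/1.8052 = 0.99435, so the speed is 0.994c.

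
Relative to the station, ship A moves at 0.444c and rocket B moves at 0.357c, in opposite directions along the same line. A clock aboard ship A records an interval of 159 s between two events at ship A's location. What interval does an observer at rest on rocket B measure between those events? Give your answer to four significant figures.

The velocity of ship A relative to rocket B is (0.444 + 0.357)c / (1 + 0.444×0.357) = 0.69141c; relative speed 0.69141c.
At |u| = 0.69141c, γ = (1 − 0.478048)^(−1/2) = 1.3842.
Ship A's interval is proper; time dilation gives Δt_B = γΔτ = 1.3842 × 159 s = 220.1 s.

220.1 s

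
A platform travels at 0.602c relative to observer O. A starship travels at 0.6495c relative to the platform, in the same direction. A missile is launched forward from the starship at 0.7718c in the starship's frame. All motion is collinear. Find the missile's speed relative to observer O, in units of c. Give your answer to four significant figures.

First combine the missile and starship (S''→S'): u₁ = (0.7718 + 0.6495)/(1 + 0.7718×0.6495) = 1.4213/1.5012841 = 0.94672.
Then combine with the platform (S'→S): u = (0.94672 + 0.602)/(1 + 0.94672×0.602) = 1.54872/1.56992544 = 0.98649.

0.9865c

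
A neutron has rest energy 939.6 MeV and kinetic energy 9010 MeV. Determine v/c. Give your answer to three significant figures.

γ = 1 + K/(mc²) = 1 + 9010/939.6 = 10.589.
β = √(1 − 1/γ²) = √(1 − 0.00891846) = √0.99108154 = 0.996.

0.996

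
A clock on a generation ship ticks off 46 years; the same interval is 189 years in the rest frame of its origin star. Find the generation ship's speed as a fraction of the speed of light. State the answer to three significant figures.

0.970c

γ = Δt/Δτ = 189/46 = 4.1087.
β = √(1 − 1/γ²) = √(1 − 0.0592367) = √0.9407633 = 0.970.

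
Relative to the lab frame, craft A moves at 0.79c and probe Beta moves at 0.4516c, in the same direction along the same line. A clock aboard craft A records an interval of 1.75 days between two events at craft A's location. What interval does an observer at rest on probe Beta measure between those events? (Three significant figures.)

The velocity of craft A relative to probe Beta is (0.79 − 0.4516)c / (1 − 0.79×0.4516) = 0.52609c; relative speed 0.52609c.
γ for this relative speed: γ = 1/√(1 − 0.276771) = 1.1759.
The clock on craft A records proper time, so probe Beta measures Δt = γΔτ = 1.1759 × 1.75 = 2.06 days.

2.06 days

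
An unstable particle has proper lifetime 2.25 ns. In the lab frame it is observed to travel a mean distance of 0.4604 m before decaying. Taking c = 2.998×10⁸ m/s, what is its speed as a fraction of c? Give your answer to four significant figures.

0.5637c

Let x = d/(cτ) = 0.4604 m / (2.998×10⁸ m/s × 2.250×10^-9 s) = 0.68253. Since d = βγcτ, x = βγ = β/√(1−β²).
Solving: β² = x²/(1+x²) = 0.465847/1.465847 = 0.317801, so β = 0.5637.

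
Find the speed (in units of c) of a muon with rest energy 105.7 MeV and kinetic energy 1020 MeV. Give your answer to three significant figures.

γ = 1 + K/(mc²) = 1 + 1020/105.7 = 10.65.
β = √(1 − 1/γ²) = √(1 − 0.00881659) = √0.99118341 = 0.996.

0.996c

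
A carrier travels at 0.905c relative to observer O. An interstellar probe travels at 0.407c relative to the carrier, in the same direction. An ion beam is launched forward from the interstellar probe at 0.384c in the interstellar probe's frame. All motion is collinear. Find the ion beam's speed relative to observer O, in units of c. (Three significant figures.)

0.981c

First combine the ion beam and interstellar probe (S''→S'): u₁ = (0.384 + 0.407)/(1 + 0.384×0.407) = 0.791/1.156288 = 0.68409.
Then combine with the carrier (S'→S): u = (0.68409 + 0.905)/(1 + 0.68409×0.905) = 1.58909/1.61910145 = 0.98146.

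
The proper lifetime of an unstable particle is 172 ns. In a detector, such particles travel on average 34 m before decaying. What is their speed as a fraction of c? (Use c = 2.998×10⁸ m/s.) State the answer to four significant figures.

0.5505c

Let x = d/(cτ) = 34.00 m / (2.998×10⁸ m/s × 1.720×10^-7 s) = 0.65935. Since d = βγcτ, x = βγ = β/√(1−β²).
Solving: β² = x²/(1+x²) = 0.434742/1.434742 = 0.303011, so β = 0.5505.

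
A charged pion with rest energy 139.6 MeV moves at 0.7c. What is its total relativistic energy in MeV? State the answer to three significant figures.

195 MeV

Lorentz factor: γ = (1 − 0.49)^(−1/2) = 1.4003.
Total energy: E = γmc² = 1.4003 × 139.6 MeV = 195 MeV.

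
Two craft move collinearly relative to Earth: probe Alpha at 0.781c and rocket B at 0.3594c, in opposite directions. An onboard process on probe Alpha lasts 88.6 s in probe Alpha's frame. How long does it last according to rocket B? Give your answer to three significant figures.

Speed of probe Alpha in rocket B's frame: u = (v_A + v_B)/(1 + v_A v_B/c²) = (0.781 + 0.3594)/(1 + 0.781×0.3594) = 1.1404/1.2806914 = 0.89046; |u| = 0.89046c.
At |u| = 0.89046c, γ = (1 − 0.792919)^(−1/2) = 2.1975.
Probe Alpha's interval is proper; time dilation gives Δt_B = γΔτ = 2.1975 × 88.6 s = 195 s.

195 s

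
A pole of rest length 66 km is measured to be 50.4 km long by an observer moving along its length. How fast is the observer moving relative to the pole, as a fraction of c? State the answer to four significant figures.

0.6456c

Length contraction gives γ = L₀/L = 66/50.4 = 1.3095.
β = √(1 − 1/γ²) = √0.416838 = 0.6456.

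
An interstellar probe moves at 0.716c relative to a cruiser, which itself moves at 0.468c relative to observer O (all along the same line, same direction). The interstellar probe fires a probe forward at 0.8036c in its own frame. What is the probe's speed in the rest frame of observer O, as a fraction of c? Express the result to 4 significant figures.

Apply u = (u'+v)/(1+u'v) twice. Probe in the cruiser frame: (0.8036+0.716)/(1+0.8036·0.716) = 1.5196/1.5753776 = 0.96459c.
That velocity, transformed to the rest frame of observer O: (0.96459+0.468)/(1+0.96459·0.468) = 1.43259/1.45142812 = 0.98702c.

0.9870c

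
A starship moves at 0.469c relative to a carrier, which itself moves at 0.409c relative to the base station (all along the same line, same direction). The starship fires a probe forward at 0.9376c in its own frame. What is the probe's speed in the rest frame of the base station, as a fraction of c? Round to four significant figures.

First combine the probe and starship (S''→S'): u₁ = (0.9376 + 0.469)/(1 + 0.9376×0.469) = 1.4066/1.4397344 = 0.97699.
Then combine with the carrier (S'→S): u = (0.97699 + 0.409)/(1 + 0.97699×0.409) = 1.38599/1.39958891 = 0.99028.

0.9903c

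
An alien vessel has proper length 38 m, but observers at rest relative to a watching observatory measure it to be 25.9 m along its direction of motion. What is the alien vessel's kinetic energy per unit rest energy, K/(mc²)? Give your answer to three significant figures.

0.467

Length contraction gives γ = L₀/L = 38/25.9 = 1.46718.
Since K = (γ−1)mc², K/(mc²) = 1.46718 − 1 = 0.467.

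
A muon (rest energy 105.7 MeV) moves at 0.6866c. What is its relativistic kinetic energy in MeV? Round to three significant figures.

39.7 MeV

γ = 1/√(1 − β²) = 1/√(1 − 0.47141956) = 1/√0.52858044 = 1/0.727035 = 1.37545.
Kinetic energy: K = (γ − 1)mc² = (1.37545 − 1) × 105.7 MeV = 0.37545 × 105.7 = 39.7 MeV.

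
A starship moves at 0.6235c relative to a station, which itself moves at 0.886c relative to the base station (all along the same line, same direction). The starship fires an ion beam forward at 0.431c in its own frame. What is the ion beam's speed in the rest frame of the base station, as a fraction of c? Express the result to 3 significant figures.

0.989c

First combine the ion beam and starship (S''→S'): u₁ = (0.431 + 0.6235)/(1 + 0.431×0.6235) = 1.0545/1.2687285 = 0.83115.
Then combine with the station (S'→S): u = (0.83115 + 0.886)/(1 + 0.83115×0.886) = 1.71715/1.7363989 = 0.98891.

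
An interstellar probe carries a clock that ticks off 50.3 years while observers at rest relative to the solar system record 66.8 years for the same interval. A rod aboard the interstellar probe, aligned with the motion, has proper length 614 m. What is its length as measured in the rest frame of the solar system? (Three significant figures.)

From Δt = γΔτ: γ = 66.8/50.3 = 1.32803.
The rod contracts by the same γ: 614 m / 1.32803 = 462 m.

462 m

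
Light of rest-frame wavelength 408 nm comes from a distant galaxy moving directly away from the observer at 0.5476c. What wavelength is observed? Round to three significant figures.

755 nm

Relativistic Doppler for wavelength: λ_obs = λ_src · √((1+β)/(1−β)).
With β = 0.5476: factor = √(1.5476/0.4524) = 1.8496.
λ_obs = 408 × 1.8496 = 755 nm.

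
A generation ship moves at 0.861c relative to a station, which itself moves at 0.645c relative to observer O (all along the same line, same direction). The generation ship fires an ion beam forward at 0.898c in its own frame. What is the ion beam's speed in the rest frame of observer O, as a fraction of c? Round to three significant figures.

First combine the ion beam and generation ship (S''→S'): u₁ = (0.898 + 0.861)/(1 + 0.898×0.861) = 1.759/1.773178 = 0.992.
Then combine with the station (S'→S): u = (0.992 + 0.645)/(1 + 0.992×0.645) = 1.637/1.63984 = 0.99827.

0.998c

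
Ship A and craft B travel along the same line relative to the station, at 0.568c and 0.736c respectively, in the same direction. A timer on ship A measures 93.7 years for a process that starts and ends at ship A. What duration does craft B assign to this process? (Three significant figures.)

The velocity of ship A relative to craft B is (0.568 − 0.736)c / (1 − 0.568×0.736) = −0.28868c; relative speed 0.28868c.
At |u| = 0.28868c, γ = (1 − 0.0833361)^(−1/2) = 1.0445.
Ship A's interval is proper; time dilation gives Δt_B = γΔτ = 1.0445 × 93.7 years = 97.9 years.

97.9 years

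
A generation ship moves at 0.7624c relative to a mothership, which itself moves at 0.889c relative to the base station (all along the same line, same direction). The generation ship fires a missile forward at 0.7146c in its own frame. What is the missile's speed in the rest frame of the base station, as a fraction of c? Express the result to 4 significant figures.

Compose velocities in two stages. Stage 1 (into S'): u₁ = (0.7146+0.7624)/(1+0.7146×0.7624) = 0.9561.
Stage 2 (into S): u = (0.9561+0.889)/(1+0.9561×0.889) = 0.99737, so the speed is 0.9974c.

0.9974c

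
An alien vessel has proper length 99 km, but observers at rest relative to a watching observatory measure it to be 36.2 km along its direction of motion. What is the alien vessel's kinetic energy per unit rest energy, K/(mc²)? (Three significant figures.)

Length contraction gives γ = L₀/L = 99/36.2 = 2.73481.
Since K = (γ−1)mc², K/(mc²) = 2.73481 − 1 = 1.73.

1.73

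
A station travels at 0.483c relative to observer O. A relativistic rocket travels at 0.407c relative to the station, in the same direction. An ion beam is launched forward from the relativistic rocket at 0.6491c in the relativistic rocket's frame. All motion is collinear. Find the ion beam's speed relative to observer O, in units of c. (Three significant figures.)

0.939c

First combine the ion beam and relativistic rocket (S''→S'): u₁ = (0.6491 + 0.407)/(1 + 0.6491×0.407) = 1.0561/1.2641837 = 0.8354.
Then combine with the station (S'→S): u = (0.8354 + 0.483)/(1 + 0.8354×0.483) = 1.3184/1.4034982 = 0.93937.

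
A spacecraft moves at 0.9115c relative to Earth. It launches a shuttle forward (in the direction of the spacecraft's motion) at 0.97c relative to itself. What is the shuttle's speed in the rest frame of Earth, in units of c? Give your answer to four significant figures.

0.9986c

In units of c, u = (u' + v)/(1 + u'v) with u' = 0.97 and v = 0.9115.
Numerator: 0.97 + 0.9115 = 1.8815. Denominator: 1 + (0.97)(0.9115) = 1.884155.
u = 1.8815/1.884155 = 0.99859, so the speed is 0.9986c.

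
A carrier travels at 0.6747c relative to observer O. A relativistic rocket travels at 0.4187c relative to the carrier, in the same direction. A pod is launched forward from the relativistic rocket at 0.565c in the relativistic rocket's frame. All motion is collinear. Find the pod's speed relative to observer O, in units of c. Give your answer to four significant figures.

0.9567c

First combine the pod and relativistic rocket (S''→S'): u₁ = (0.565 + 0.4187)/(1 + 0.565×0.4187) = 0.9837/1.2365655 = 0.79551.
Then combine with the carrier (S'→S): u = (0.79551 + 0.6747)/(1 + 0.79551×0.6747) = 1.47021/1.536730597 = 0.95671.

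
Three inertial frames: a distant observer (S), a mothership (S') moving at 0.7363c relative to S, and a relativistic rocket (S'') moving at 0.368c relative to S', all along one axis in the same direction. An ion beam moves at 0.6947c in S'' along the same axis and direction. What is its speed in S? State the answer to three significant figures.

0.975c

Apply u = (u'+v)/(1+u'v) twice. Ion beam in the mothership frame: (0.6947+0.368)/(1+0.6947·0.368) = 1.0627/1.2556496 = 0.84633c.
That velocity, transformed to the rest frame of a distant observer: (0.84633+0.7363)/(1+0.84633·0.7363) = 1.58263/1.623152779 = 0.97503c.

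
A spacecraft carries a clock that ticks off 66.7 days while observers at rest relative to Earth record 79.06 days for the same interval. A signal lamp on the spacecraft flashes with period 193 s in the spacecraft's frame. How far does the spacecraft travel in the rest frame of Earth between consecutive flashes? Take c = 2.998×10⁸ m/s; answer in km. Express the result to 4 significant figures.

3.682×10^7 km

From Δt = γΔτ: γ = 79.06/66.7 = 1.18531.
β = √(1 − 1/γ²) = 0.53688. Lab-frame period = γτ = 1.18531×193 s = 228.76 s. Distance = βc × γτ = 0.53688 × 2.998×10⁸ m/s × 228.76 s = 3.6820×10^10 m = 3.682×10^7 km.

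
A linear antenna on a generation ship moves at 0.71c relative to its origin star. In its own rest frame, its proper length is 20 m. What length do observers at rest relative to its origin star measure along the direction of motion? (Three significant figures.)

β² = 0.5041, so γ = 1/√0.4959 = 1.42.
Length contraction: L = L₀/γ = 20/1.42 = 14.1 m.

14.1 m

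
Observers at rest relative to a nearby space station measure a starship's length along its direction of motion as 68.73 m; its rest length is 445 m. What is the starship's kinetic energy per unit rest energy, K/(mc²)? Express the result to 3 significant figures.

γ = L₀/L = 445/68.73 = 6.47461.
Since K = (γ−1)mc², K/(mc²) = 6.47461 − 1 = 5.47.

5.47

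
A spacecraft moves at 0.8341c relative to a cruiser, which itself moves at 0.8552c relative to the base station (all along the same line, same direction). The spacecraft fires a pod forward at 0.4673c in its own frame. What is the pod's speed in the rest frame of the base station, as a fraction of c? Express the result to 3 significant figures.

0.995c

Apply u = (u'+v)/(1+u'v) twice. Pod in the cruiser frame: (0.4673+0.8341)/(1+0.4673·0.8341) = 1.3014/1.38977493 = 0.93641c.
That velocity, transformed to the rest frame of the base station: (0.93641+0.8552)/(1+0.93641·0.8552) = 1.79161/1.800817832 = 0.99489c.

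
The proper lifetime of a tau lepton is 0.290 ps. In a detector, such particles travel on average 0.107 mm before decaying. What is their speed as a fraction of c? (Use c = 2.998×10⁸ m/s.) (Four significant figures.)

Lab distance = (lab lifetime)·v = γτ·βc, so βγ = d/(cτ) = 1.070×10^-4/(2.998×10⁸ × 2.900×10^-13) = 1.2307.
With βγ = 1.2307: γ² = 1 + (βγ)² = 2.51462, and β = (βγ)/γ = 1.2307/1.58576 = 0.7761.

0.7761c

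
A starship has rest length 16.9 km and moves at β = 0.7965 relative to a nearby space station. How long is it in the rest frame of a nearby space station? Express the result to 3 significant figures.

10.2 km

Lorentz factor: γ = (1 − 0.63441225)^(−1/2) = 1.6539.
Along the direction of motion the measured length is L₀/γ = 16.9/1.6539 = 10.2 km.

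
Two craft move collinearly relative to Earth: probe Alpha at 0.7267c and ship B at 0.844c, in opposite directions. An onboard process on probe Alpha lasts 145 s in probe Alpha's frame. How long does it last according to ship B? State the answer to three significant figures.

635 s

Transform probe Alpha's velocity into ship B's frame: (0.7267 + 0.844)/(1 + 0.7267·0.844) = 1.5707/1.6133348, so the relative speed is 0.97357c.
At |u| = 0.97357c, γ = (1 − 0.947839)^(−1/2) = 4.3785.
Probe Alpha's interval is proper; time dilation gives Δt_B = γΔτ = 4.3785 × 145 s = 635 s.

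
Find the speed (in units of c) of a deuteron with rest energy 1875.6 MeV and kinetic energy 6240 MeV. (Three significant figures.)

0.973c

γ = 1 + K/(mc²) = 1 + 6240/1875.6 = 4.3269.
β = √(1 − 1/γ²) = √(1 − 0.0534129) = √0.9465871 = 0.973.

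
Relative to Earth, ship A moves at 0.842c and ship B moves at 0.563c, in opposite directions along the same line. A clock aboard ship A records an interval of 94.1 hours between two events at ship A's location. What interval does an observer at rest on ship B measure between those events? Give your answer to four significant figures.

Transform ship A's velocity into ship B's frame: (0.842 + 0.563)/(1 + 0.842·0.563) = 1.405/1.474046, so the relative speed is 0.95316c.
γ for this relative speed: γ = 1/√(1 − 0.908514) = 3.3062.
The clock on ship A records proper time, so ship B measures Δt = γΔτ = 3.3062 × 94.1 = 311.1 hours.

311.1 hours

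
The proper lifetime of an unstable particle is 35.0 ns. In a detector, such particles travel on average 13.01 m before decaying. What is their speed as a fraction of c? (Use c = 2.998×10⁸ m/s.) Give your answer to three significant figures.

Lab distance = (lab lifetime)·v = γτ·βc, so βγ = d/(cτ) = 13.01/(2.998×10⁸ × 3.500×10^-8) = 1.2399.
With βγ = 1.2399: γ² = 1 + (βγ)² = 2.53735, and β = (βγ)/γ = 1.2399/1.59291 = 0.778.

0.778c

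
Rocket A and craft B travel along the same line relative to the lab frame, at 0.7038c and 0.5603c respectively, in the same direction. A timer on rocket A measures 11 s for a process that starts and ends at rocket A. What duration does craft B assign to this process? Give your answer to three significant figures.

Transform rocket A's velocity into craft B's frame: (0.7038 − 0.5603)/(1 − 0.7038·0.5603) = 0.1435/0.60566086, so the relative speed is 0.23693c.
At |u| = 0.23693c, γ = (1 − 0.0561358)^(−1/2) = 1.0293.
The clock on rocket A records proper time, so craft B measures Δt = γΔτ = 1.0293 × 11 = 11.3 s.

11.3 s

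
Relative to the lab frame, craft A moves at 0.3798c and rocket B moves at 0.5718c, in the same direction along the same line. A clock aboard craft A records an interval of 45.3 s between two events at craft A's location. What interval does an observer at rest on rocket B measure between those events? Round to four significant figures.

The velocity of craft A relative to rocket B is (0.3798 − 0.5718)c / (1 − 0.3798×0.5718) = −0.24526c; relative speed 0.24526c.
At |u| = 0.24526c, γ = (1 − 0.0601525)^(−1/2) = 1.0315.
The clock on craft A records proper time, so rocket B measures Δt = γΔτ = 1.0315 × 45.3 = 46.73 s.

46.73 s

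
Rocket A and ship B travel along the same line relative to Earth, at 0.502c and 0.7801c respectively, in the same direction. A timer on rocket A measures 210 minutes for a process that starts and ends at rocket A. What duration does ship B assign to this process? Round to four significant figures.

236.1 minutes

Speed of rocket A in ship B's frame: u = (v_A − v_B)/(1 − v_A v_B/c²) = (0.502 − 0.7801)/(1 − 0.502×0.7801) = −0.2781/0.6083898 = −0.45711; |u| = 0.45711c.
At |u| = 0.45711c, γ = (1 − 0.20895)^(−1/2) = 1.1243.
Rocket A's interval is proper; time dilation gives Δt_B = γΔτ = 1.1243 × 210 minutes = 236.1 minutes.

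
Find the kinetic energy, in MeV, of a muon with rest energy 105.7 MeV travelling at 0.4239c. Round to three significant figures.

11.0 MeV

γ = 1/√(1 − β²) = 1/√(1 − 0.17969121) = 1/√0.82030879 = 1/0.905709 = 1.10411.
Kinetic energy: K = (γ − 1)mc² = (1.10411 − 1) × 105.7 MeV = 0.10411 × 105.7 = 11.0 MeV.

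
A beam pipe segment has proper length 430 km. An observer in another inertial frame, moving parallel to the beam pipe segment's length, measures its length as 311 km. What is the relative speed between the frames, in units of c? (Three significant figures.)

0.691c

Length contraction gives γ = L₀/L = 430/311 = 1.3826.
β = √(1 − 1/γ²) = √0.476873 = 0.691.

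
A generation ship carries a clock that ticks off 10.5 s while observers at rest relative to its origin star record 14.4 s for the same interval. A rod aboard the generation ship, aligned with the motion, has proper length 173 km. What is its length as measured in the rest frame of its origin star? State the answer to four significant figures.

126.1 km

From Δt = γΔτ: γ = 14.4/10.5 = 1.37143.
L = L₀/γ = 173/1.37143 = 126.1 km.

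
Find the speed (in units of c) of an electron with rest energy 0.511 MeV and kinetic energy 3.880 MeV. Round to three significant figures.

0.993c

γ = 1 + K/(mc²) = 1 + 3.880/0.511 = 8.593.
β = √(1 − 1/γ²) = √(1 − 0.0135429) = √0.9864571 = 0.993.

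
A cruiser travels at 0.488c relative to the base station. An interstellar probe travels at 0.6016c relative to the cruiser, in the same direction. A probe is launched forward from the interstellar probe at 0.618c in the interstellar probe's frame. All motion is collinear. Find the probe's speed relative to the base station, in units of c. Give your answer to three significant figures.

0.960c

Compose velocities in two stages. Stage 1 (into S'): u₁ = (0.618+0.6016)/(1+0.618×0.6016) = 0.88906.
Stage 2 (into S): u = (0.88906+0.488)/(1+0.88906×0.488) = 0.96039, so the speed is 0.960c.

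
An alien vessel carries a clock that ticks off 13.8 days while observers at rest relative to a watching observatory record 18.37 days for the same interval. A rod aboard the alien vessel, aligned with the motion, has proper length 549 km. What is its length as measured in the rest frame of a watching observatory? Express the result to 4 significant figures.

412.4 km

The time-dilation ratio gives γ = 18.37/13.8 = 1.33116.
L = L₀/γ = 549/1.33116 = 412.4 km.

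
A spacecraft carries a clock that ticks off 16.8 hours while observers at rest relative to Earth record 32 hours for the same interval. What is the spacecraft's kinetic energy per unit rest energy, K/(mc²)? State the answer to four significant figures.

From Δt = γΔτ: γ = 32/16.8 = 1.90476.
K/(mc²) = γ − 1 = 1.90476 − 1 = 0.9048.

0.9048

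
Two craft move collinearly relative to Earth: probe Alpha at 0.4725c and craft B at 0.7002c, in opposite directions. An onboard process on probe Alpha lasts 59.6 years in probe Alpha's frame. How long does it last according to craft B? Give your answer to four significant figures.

Transform probe Alpha's velocity into craft B's frame: (0.4725 + 0.7002)/(1 + 0.4725·0.7002) = 1.1727/1.3308445, so the relative speed is 0.88117c.
At |u| = 0.88117c, γ = (1 − 0.776461)^(−1/2) = 2.1151.
Probe Alpha's interval is proper; time dilation gives Δt_B = γΔτ = 2.1151 × 59.6 years = 126.1 years.

126.1 years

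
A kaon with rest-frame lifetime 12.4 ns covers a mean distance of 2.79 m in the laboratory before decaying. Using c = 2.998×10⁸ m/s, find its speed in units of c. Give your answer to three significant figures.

0.600c

Let x = d/(cτ) = 2.790 m / (2.998×10⁸ m/s × 1.240×10^-8 s) = 0.7505. Since d = βγcτ, x = βγ = β/√(1−β²).
Solving: β² = x²/(1+x²) = 0.56325/1.56325 = 0.360307, so β = 0.600.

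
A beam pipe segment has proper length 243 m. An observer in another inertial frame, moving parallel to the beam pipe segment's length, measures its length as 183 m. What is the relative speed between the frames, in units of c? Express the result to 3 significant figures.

0.658c

Length contraction gives γ = L₀/L = 243/183 = 1.3279.
β = √(1 − 1/γ²) = √0.432887 = 0.658.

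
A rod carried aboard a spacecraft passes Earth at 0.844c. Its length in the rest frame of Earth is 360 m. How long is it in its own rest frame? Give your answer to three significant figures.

With β = 0.844, γ = 1/√(1 − 0.844²) = 1/√0.287664 = 1.8645.
Proper length: L₀ = γ·L = 1.8645 × 360 = 671 m.

671 m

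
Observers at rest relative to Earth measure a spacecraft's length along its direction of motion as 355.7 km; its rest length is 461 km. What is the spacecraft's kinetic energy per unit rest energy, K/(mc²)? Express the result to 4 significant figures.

0.2960

From L = L₀/γ: γ = 461/355.7 = 1.29604.
K/(mc²) = γ − 1 = 1.29604 − 1 = 0.2960.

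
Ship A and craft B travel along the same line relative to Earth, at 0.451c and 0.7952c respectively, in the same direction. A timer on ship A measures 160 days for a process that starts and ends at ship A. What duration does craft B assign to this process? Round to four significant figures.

The velocity of ship A relative to craft B is (0.451 − 0.7952)c / (1 − 0.451×0.7952) = −0.53667c; relative speed 0.53667c.
At |u| = 0.53667c, γ = (1 − 0.288015)^(−1/2) = 1.1851.
Ship A's interval is proper; time dilation gives Δt_B = γΔτ = 1.1851 × 160 days = 189.6 days.

189.6 days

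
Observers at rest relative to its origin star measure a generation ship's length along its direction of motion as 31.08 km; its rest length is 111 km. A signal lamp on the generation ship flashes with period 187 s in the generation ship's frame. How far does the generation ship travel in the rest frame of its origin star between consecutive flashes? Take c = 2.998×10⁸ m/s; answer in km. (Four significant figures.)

1.922×10^8 km

γ = L₀/L = 111/31.08 = 3.57143.
β = √(1 − 1/γ²) = 0.96. Lab-frame period = γτ = 3.57143×187 s = 667.86 s. Distance = βc × γτ = 0.96 × 2.998×10⁸ m/s × 667.86 s = 1.9222×10^11 m = 1.922×10^8 km.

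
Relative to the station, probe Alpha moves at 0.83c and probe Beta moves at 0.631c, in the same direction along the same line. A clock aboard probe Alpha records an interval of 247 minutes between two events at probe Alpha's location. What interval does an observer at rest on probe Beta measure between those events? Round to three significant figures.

272 minutes

The velocity of probe Alpha relative to probe Beta is (0.83 − 0.631)c / (1 − 0.83×0.631) = 0.41783c; relative speed 0.41783c.
At |u| = 0.41783c, γ = (1 − 0.174582)^(−1/2) = 1.1007.
The clock on probe Alpha records proper time, so probe Beta measures Δt = γΔτ = 1.1007 × 247 = 272 minutes.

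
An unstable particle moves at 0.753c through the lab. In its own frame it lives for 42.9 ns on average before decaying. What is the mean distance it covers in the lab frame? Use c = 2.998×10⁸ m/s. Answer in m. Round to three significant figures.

14.7 m

With β = 0.753, γ = 1/√(1 − 0.753²) = 1/√0.432991 = 1.5197.
Lab-frame lifetime: Δt = γτ = 1.5197 × 42.9 ns = 65.195 ns.
Distance: d = vΔt = 0.753 × 2.998×10⁸ m/s × 6.5195×10^-8 s = 14.7 m.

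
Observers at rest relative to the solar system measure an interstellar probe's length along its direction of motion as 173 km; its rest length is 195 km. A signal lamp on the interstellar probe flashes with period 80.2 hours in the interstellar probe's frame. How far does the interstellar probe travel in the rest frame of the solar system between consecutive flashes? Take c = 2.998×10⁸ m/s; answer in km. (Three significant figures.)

4.50×10^10 km

γ = L₀/L = 195/173 = 1.12717.
β = √(1 − 1/γ²) = 0.46143. Lab-frame period = γτ = 1.12717×80.2 hours = 90.399 hours. Distance = βc × γτ = 0.46143 × 2.998×10⁸ m/s × 325436.4 s = 4.5020×10^13 m = 4.50×10^10 km.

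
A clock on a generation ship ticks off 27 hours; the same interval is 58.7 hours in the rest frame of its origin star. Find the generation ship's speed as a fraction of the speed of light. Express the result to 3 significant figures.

γ = Δt/Δτ = 58.7/27 = 2.1741.
β = √(1 − 1/γ²) = √(1 − 0.211564) = √0.788436 = 0.888.

0.888c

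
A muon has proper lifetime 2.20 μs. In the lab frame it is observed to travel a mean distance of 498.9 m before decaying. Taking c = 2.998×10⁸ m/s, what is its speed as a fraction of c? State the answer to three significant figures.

0.603c

d = βγcτ ⇒ βγ = d/(cτ) = 498.9 m / (659.56 m) = 0.75641.
β = (βγ)/√(1+(βγ)²) = 0.75641/√1.572156 = 0.603.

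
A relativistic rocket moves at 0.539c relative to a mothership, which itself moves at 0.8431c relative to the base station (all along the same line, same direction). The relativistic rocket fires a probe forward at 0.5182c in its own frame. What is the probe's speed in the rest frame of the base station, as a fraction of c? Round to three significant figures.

0.984c

Apply u = (u'+v)/(1+u'v) twice. Probe in the mothership frame: (0.5182+0.539)/(1+0.5182·0.539) = 1.0572/1.2793098 = 0.82638c.
That velocity, transformed to the rest frame of the base station: (0.82638+0.8431)/(1+0.82638·0.8431) = 1.66948/1.696720978 = 0.98394c.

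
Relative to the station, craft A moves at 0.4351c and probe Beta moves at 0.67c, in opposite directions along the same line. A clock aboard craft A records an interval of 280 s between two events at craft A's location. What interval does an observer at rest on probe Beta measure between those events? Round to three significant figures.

Transform craft A's velocity into probe Beta's frame: (0.4351 + 0.67)/(1 + 0.4351·0.67) = 1.1051/1.291517, so the relative speed is 0.85566c.
γ for this relative speed: γ = 1/√(1 − 0.732154) = 1.9322.
The clock on craft A records proper time, so probe Beta measures Δt = γΔτ = 1.9322 × 280 = 541 s.

541 s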